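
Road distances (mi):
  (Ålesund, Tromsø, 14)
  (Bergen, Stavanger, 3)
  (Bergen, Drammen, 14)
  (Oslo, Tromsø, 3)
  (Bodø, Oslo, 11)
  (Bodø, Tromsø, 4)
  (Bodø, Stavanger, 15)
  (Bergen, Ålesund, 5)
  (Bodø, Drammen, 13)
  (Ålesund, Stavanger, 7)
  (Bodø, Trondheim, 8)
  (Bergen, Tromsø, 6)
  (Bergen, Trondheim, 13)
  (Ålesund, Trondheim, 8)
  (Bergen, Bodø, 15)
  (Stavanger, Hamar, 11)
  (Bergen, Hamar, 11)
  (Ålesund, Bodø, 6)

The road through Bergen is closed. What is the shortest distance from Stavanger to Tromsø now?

17

Some routes from Stavanger to Tromsø avoiding Bergen:
Stavanger→Ålesund→Bodø→Oslo→Tromsø: 7 + 6 + 11 + 3 = 27
Stavanger→Ålesund→Tromsø: 7 + 14 = 21
Stavanger→Ålesund→Bodø→Tromsø: 7 + 6 + 4 = 17
Stavanger→Bodø→Tromsø: 15 + 4 = 19
The minimum is 17 mi.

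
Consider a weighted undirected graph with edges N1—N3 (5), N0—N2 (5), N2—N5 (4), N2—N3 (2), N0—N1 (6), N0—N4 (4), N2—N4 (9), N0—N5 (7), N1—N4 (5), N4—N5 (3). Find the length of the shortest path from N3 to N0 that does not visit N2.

Routes from N3 to N0 avoiding N2:
N3 → N1 → N4 → N0: 5 + 5 + 4 = 14
N3 → N1 → N0: 5 + 6 = 11
N3 → N1 → N4 → N5 → N0: 5 + 5 + 3 + 7 = 20
Shortest: 11.

11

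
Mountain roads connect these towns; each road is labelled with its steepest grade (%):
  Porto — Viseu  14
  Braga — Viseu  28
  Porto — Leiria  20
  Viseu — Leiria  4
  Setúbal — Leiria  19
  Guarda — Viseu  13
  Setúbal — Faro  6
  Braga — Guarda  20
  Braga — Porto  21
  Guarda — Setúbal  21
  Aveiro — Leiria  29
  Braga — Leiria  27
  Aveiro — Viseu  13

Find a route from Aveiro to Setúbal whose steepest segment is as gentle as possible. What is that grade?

Some routes from Aveiro to Setúbal:
Aveiro-Viseu-Guarda-Braga-Porto-Leiria-Setúbal: max(13, 13, 20, 21, 20, 19) = 21
Aveiro-Viseu-Porto-Leiria-Setúbal: max(13, 14, 20, 19) = 20
Aveiro-Viseu-Leiria-Setúbal: max(13, 4, 19) = 19
Aveiro-Viseu-Leiria-Porto-Braga-Guarda-Setúbal: max(13, 4, 20, 21, 20, 21) = 21
Aveiro-Viseu-Porto-Braga-Guarda-Setúbal: max(13, 14, 21, 20, 21) = 21
The minimum achievable maximum is 19%.

19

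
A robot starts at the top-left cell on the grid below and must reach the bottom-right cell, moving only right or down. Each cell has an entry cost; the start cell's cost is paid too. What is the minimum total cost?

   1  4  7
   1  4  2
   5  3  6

Path [0,0] [1,0] [1,1] [1,2] [2,2]: 1 + 1 + 4 + 2 + 6 = 14.

14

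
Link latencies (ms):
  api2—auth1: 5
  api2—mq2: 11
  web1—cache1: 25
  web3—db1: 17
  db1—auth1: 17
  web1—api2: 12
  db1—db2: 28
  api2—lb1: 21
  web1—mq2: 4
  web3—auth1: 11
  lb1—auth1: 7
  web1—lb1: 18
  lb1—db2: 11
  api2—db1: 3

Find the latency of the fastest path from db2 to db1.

A few of the db2→db1 routes:
db2-db1: 28
db2-lb1-auth1-db1: 11 + 7 + 17 = 35
db2-lb1-auth1-api2-db1: 11 + 7 + 5 + 3 = 26
Shortest: 26 ms.

26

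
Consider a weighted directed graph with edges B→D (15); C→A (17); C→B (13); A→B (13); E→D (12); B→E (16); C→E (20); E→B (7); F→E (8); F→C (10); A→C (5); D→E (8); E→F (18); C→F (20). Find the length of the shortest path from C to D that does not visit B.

Paths from C to D avoiding B:
C - F - E - D: 20 + 8 + 12 = 40
C - E - D: 20 + 12 = 32
Best route has total 32.

32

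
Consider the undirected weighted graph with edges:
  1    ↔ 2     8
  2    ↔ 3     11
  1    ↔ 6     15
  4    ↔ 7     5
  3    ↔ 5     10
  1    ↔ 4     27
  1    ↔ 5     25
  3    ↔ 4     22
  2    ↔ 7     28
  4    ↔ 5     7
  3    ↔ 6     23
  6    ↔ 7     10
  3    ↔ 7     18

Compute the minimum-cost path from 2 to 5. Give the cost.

21

Some routes from 2 to 5:
2 - 1 - 5: 8 + 25 = 33
2 - 3 - 4 - 5: 11 + 22 + 7 = 40
2 - 3 - 5: 11 + 10 = 21
2 - 7 - 4 - 5: 28 + 5 + 7 = 40
2 - 3 - 7 - 4 - 5: 11 + 18 + 5 + 7 = 41
2 - 1 - 4 - 5: 8 + 27 + 7 = 42
Shortest: 21.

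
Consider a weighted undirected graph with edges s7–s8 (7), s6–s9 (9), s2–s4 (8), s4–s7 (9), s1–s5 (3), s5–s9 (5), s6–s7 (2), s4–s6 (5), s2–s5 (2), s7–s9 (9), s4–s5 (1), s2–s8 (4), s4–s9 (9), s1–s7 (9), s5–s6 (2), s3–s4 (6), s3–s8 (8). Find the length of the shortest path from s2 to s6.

Comparing a few candidate routes:
s2 - s4 - s5 - s6: 8 + 1 + 2 = 11
s2 - s5 - s6: 2 + 2 = 4
s2 - s5 - s4 - s6: 2 + 1 + 5 = 8
Best route has total 4.

4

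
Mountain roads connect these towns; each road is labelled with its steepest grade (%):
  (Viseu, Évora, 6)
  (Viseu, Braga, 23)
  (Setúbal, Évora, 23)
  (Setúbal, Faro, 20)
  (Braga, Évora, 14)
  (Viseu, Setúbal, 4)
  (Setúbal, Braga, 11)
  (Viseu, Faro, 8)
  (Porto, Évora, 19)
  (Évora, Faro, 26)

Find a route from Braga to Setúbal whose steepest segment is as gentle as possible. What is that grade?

11

Checking several routes:
Braga → Évora → Viseu → Faro → Setúbal: max(14, 6, 8, 20) = 20
Braga → Setúbal: max(11) = 11
Braga → Évora → Viseu → Setúbal: max(14, 6, 4) = 14
The minimum achievable maximum is 11%.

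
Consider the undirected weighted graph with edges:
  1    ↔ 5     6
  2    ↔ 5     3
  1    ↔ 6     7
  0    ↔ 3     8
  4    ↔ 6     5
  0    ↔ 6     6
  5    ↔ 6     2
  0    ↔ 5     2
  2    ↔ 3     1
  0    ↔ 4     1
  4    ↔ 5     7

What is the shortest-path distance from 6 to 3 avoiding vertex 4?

6

Some routes from 6 to 3 avoiding 4:
6 -> 5 -> 2 -> 3: 2 + 3 + 1 = 6
6 -> 5 -> 0 -> 3: 2 + 2 + 8 = 12
6 -> 0 -> 3: 6 + 8 = 14
6 -> 0 -> 5 -> 2 -> 3: 6 + 2 + 3 + 1 = 12
6 -> 1 -> 5 -> 2 -> 3: 7 + 6 + 3 + 1 = 17
Shortest: 6.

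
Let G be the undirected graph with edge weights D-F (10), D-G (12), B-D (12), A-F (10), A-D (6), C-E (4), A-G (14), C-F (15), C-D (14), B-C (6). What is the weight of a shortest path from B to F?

Comparing a few candidate routes:
B→C→D→F: 6 + 14 + 10 = 30
B→C→F: 6 + 15 = 21
B→C→D→A→F: 6 + 14 + 6 + 10 = 36
B→D→F: 12 + 10 = 22
B→D→A→F: 12 + 6 + 10 = 28
The minimum is 21.

21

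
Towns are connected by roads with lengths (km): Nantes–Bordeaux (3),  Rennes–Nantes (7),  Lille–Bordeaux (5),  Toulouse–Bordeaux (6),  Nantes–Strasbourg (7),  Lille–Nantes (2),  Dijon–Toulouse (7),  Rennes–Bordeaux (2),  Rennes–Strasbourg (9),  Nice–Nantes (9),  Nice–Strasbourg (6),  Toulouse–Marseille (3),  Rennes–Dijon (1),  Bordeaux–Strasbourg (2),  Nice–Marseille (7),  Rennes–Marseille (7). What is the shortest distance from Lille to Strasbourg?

7

Comparing a few candidate routes:
Lille → Bordeaux → Strasbourg: 5 + 2 = 7
Lille → Bordeaux → Nantes → Strasbourg: 5 + 3 + 7 = 15
Lille → Nantes → Strasbourg: 2 + 7 = 9
Lille → Bordeaux → Rennes → Strasbourg: 5 + 2 + 9 = 16
Lille → Nantes → Bordeaux → Strasbourg: 2 + 3 + 2 = 7
Lille → Nantes → Rennes → Bordeaux → Strasbourg: 2 + 7 + 2 + 2 = 13
Best route has total 7 km.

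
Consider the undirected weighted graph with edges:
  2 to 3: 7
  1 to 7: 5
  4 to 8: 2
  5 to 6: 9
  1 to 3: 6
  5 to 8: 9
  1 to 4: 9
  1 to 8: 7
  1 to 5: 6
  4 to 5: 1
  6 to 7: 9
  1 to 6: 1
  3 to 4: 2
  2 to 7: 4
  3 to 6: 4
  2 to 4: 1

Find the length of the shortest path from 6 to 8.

8

Checking several routes:
6→5→4→8: 9 + 1 + 2 = 12
6→3→4→8: 4 + 2 + 2 = 8
6→1→5→4→8: 1 + 6 + 1 + 2 = 10
6→1→4→8: 1 + 9 + 2 = 12
6→1→8: 1 + 7 = 8
6→1→3→4→8: 1 + 6 + 2 + 2 = 11
The minimum is 8.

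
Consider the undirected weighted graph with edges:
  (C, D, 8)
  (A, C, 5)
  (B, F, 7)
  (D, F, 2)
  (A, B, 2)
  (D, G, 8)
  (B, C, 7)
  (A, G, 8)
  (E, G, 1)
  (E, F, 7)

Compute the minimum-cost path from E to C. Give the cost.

Comparing a few candidate routes:
E→G→D→C: 1 + 8 + 8 = 17
E→F→D→C: 7 + 2 + 8 = 17
E→G→A→B→C: 1 + 8 + 2 + 7 = 18
E→G→A→C: 1 + 8 + 5 = 14
Shortest: 14.

14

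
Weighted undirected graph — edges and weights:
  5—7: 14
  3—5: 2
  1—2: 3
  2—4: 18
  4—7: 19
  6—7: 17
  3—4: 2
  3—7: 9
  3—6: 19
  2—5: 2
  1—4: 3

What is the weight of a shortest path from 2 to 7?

13

Checking several routes:
2 -> 5 -> 3 -> 7: 2 + 2 + 9 = 13
2 -> 5 -> 7: 2 + 14 = 16
2 -> 1 -> 4 -> 3 -> 5 -> 7: 3 + 3 + 2 + 2 + 14 = 24
2 -> 1 -> 4 -> 3 -> 7: 3 + 3 + 2 + 9 = 17
2 -> 5 -> 3 -> 4 -> 7: 2 + 2 + 2 + 19 = 25
The minimum is 13.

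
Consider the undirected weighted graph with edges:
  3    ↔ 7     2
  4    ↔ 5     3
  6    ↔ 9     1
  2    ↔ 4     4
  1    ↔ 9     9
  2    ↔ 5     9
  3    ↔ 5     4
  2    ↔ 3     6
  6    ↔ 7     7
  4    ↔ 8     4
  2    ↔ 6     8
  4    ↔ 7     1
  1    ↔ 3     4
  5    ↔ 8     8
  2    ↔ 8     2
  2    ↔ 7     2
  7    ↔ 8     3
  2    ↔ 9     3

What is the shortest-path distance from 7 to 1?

6

Checking several routes:
7-3-1: 2 + 4 = 6
7-2-3-1: 2 + 6 + 4 = 12
7-4-5-3-1: 1 + 3 + 4 + 4 = 12
Best route has total 6.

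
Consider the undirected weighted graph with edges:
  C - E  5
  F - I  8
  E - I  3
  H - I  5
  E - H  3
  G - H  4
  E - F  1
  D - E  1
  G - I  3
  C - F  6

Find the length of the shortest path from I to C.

Checking several routes:
I → E → F → C: 3 + 1 + 6 = 10
I → F → E → C: 8 + 1 + 5 = 14
I → H → E → C: 5 + 3 + 5 = 13
I → E → C: 3 + 5 = 8
Shortest: 8.

8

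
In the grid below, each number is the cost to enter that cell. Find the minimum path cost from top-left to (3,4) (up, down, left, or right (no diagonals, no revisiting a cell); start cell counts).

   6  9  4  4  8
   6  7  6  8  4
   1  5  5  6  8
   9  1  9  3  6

Take [0,0] -> [1,0] -> [2,0] -> [2,1] -> [3,1] -> [3,2] -> [3,3] -> [3,4] for a total of 6 + 6 + 1 + 5 + 1 + 9 + 3 + 6 = 37.

37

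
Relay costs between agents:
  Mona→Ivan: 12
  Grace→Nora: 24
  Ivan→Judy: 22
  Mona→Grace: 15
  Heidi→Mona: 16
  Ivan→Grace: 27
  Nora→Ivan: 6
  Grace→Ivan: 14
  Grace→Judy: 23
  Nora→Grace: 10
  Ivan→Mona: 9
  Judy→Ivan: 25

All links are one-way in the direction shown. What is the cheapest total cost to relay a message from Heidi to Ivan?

28

Routes from Heidi to Ivan:
Heidi→Mona→Grace→Nora→Ivan: 16 + 15 + 24 + 6 = 61
Heidi→Mona→Grace→Judy→Ivan: 16 + 15 + 23 + 25 = 79
Heidi→Mona→Grace→Ivan: 16 + 15 + 14 = 45
Heidi→Mona→Ivan: 16 + 12 = 28
The minimum is 28.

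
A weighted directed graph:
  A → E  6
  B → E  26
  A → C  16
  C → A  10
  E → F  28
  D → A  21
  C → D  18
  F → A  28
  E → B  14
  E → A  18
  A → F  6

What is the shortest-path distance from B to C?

60

Paths from B to C:
B -> E -> A -> C: 26 + 18 + 16 = 60
B -> E -> F -> A -> C: 26 + 28 + 28 + 16 = 98
The minimum is 60.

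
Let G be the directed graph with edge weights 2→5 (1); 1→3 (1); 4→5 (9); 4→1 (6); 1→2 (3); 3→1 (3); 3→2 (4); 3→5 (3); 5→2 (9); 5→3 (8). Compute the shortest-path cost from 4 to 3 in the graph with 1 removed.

17

Candidate routes:
4 - 5 - 3: 9 + 8 = 17
Best route has total 17.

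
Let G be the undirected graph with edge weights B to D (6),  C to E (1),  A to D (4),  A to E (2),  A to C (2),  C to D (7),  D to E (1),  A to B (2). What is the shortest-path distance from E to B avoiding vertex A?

7

Paths from E to B avoiding A:
E→C→D→B: 1 + 7 + 6 = 14
E→D→B: 1 + 6 = 7
Shortest: 7.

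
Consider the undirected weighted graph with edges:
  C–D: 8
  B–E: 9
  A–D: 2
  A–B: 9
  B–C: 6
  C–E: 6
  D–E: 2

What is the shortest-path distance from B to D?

Candidate routes:
B - E - D: 9 + 2 = 11
B - C - E - D: 6 + 6 + 2 = 14
B - A - D: 9 + 2 = 11
B - E - C - D: 9 + 6 + 8 = 23
B - C - D: 6 + 8 = 14
Shortest: 11.

11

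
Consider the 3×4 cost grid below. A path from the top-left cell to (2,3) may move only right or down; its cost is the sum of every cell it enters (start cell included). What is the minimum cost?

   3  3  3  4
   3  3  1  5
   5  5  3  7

Path r0c0→r0c1→r0c2→r1c2→r2c2→r2c3: 3 + 3 + 3 + 1 + 3 + 7 = 20.
(Top row then right column would cost 25.)

20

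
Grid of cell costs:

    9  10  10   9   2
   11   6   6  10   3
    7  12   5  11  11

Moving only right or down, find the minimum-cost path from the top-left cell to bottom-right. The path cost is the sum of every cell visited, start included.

Path (0,0) -> (0,1) -> (0,2) -> (0,3) -> (0,4) -> (1,4) -> (2,4): 9 + 10 + 10 + 9 + 2 + 3 + 11 = 54.

54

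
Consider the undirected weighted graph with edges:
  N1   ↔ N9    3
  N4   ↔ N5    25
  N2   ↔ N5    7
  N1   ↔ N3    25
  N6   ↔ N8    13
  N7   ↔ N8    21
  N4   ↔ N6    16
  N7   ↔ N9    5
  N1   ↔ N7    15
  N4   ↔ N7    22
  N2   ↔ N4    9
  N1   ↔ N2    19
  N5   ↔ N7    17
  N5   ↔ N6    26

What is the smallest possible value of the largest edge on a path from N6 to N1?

17

Comparing a few candidate routes:
N6 - N4 - N2 - N5 - N7 - N1: max(16, 9, 7, 17, 15) = 17
N6 - N4 - N2 - N1: max(16, 9, 19) = 19
N6 - N4 - N2 - N5 - N7 - N9 - N1: max(16, 9, 7, 17, 5, 3) = 17
Smallest bottleneck: 17.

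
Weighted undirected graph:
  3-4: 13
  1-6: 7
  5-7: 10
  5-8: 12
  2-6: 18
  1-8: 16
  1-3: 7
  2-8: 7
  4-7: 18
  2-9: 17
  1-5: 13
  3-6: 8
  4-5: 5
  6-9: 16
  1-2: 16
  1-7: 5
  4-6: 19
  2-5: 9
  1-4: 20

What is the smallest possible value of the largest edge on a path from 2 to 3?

10

A few of the 2→3 routes:
2→8→5→7→1→3: max(7, 12, 10, 5, 7) = 12
2→8→5→4→3: max(7, 12, 5, 13) = 13
2→5→7→1→3: max(9, 10, 5, 7) = 10
2→8→5→7→1→6→3: max(7, 12, 10, 5, 7, 8) = 12
2→5→7→1→6→3: max(9, 10, 5, 7, 8) = 10
The minimum achievable maximum is 10.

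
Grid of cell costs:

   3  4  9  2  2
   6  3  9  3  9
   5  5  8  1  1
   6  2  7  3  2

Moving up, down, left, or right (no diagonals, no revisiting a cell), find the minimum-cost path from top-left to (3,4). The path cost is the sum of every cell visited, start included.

Best path: r0c0 → r0c1 → r0c2 → r0c3 → r1c3 → r2c3 → r2c4 → r3c4
Cost: 3 + 4 + 9 + 2 + 3 + 1 + 1 + 2 = 25

25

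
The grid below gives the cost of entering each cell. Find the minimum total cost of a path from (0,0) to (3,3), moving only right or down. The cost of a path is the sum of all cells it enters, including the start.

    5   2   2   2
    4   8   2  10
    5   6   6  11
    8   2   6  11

Cheapest: [0,0] -> [0,1] -> [0,2] -> [1,2] -> [2,2] -> [3,2] -> [3,3]
  5 + 2 + 2 + 2 + 6 + 6 + 11 = 34
For comparison, the top-then-right route costs 43.

34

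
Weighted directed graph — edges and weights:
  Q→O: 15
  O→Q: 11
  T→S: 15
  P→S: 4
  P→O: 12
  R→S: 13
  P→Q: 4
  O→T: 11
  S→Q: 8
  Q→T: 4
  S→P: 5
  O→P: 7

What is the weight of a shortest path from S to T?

Paths from S to T:
S→P→Q→O→T: 5 + 4 + 15 + 11 = 35
S→P→Q→T: 5 + 4 + 4 = 13
S→P→O→T: 5 + 12 + 11 = 28
S→Q→T: 8 + 4 = 12
S→P→O→Q→T: 5 + 12 + 11 + 4 = 32
S→Q→O→T: 8 + 15 + 11 = 34
Shortest: 12.

12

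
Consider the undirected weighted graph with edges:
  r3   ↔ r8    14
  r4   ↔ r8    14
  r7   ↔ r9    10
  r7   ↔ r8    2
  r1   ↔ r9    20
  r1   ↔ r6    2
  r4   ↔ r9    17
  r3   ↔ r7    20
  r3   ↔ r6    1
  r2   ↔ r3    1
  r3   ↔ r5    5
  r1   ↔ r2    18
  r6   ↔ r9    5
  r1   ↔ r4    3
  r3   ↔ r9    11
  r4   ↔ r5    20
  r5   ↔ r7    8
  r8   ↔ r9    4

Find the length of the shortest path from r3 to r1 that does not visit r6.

19

Checking several routes:
r3 -> r5 -> r4 -> r1: 5 + 20 + 3 = 28
r3 -> r9 -> r4 -> r1: 11 + 17 + 3 = 31
r3 -> r9 -> r8 -> r4 -> r1: 11 + 4 + 14 + 3 = 32
r3 -> r9 -> r1: 11 + 20 = 31
r3 -> r8 -> r4 -> r1: 14 + 14 + 3 = 31
r3 -> r2 -> r1: 1 + 18 = 19
Shortest: 19.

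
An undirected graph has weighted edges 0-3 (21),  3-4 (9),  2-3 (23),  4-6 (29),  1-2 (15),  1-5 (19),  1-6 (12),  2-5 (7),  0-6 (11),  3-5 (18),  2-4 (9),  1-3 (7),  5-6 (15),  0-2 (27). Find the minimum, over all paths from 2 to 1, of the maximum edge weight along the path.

9

Some routes from 2 to 1:
2→5→3→1: max(7, 18, 7) = 18
2→4→3→1: max(9, 9, 7) = 9
2→1: max(15) = 15
2→5→6→1: max(7, 15, 12) = 15
The minimum achievable maximum is 9.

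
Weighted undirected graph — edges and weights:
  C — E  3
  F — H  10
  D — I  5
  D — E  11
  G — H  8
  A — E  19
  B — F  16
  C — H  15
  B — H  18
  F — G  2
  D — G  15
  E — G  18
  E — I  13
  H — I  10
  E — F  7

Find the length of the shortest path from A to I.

32

A few of the A→I routes:
A-E-I: 19 + 13 = 32
A-E-D-I: 19 + 11 + 5 = 35
A-E-F-G-H-I: 19 + 7 + 2 + 8 + 10 = 46
A-E-F-H-I: 19 + 7 + 10 + 10 = 46
A-E-F-G-D-I: 19 + 7 + 2 + 15 + 5 = 48
A-E-C-H-I: 19 + 3 + 15 + 10 = 47
Best route has total 32.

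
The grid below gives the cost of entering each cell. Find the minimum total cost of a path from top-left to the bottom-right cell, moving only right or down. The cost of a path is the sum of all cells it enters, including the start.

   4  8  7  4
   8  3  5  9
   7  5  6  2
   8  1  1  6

28

Cheapest: [0,0] → [0,1] → [1,1] → [2,1] → [3,1] → [3,2] → [3,3]
  4 + 8 + 3 + 5 + 1 + 1 + 6 = 28
For comparison, the top-then-right route costs 40.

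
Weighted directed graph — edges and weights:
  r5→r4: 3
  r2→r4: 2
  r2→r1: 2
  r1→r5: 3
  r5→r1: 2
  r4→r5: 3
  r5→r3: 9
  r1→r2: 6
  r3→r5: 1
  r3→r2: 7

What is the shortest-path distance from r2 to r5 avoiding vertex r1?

5

Paths from r2 to r5 avoiding r1:
r2 - r4 - r5: 2 + 3 = 5
Shortest: 5.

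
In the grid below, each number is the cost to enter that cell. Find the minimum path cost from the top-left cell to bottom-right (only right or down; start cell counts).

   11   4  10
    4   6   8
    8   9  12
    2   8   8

41

Take [0,0]→[1,0]→[2,0]→[3,0]→[3,1]→[3,2] for a total of 11 + 4 + 8 + 2 + 8 + 8 = 41.
(Top row then right column would cost 53.)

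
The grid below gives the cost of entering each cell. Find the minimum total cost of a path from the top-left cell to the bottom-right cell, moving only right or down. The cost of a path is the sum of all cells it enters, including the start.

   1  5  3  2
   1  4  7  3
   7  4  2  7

One optimal route is r0c0 -> r1c0 -> r1c1 -> r2c1 -> r2c2 -> r2c3.
Its cost is 1 + 1 + 4 + 4 + 2 + 7 = 19.

19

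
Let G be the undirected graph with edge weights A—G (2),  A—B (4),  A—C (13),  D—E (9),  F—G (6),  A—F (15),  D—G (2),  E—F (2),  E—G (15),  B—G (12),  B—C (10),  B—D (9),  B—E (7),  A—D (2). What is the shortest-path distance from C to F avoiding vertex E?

A few of the C→F routes:
C-A-D-G-F: 13 + 2 + 2 + 6 = 23
C-B-A-D-G-F: 10 + 4 + 2 + 2 + 6 = 24
C-A-G-F: 13 + 2 + 6 = 21
C-A-F: 13 + 15 = 28
C-B-A-G-F: 10 + 4 + 2 + 6 = 22
C-B-D-G-F: 10 + 9 + 2 + 6 = 27
Best route has total 21.

21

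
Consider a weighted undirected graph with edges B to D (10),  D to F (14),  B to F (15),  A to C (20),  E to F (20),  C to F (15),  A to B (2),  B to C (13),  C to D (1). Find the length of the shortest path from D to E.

34

Comparing a few candidate routes:
D-C-F-E: 1 + 15 + 20 = 36
D-C-B-F-E: 1 + 13 + 15 + 20 = 49
D-B-C-F-E: 10 + 13 + 15 + 20 = 58
D-C-A-B-F-E: 1 + 20 + 2 + 15 + 20 = 58
D-F-E: 14 + 20 = 34
D-B-F-E: 10 + 15 + 20 = 45
Best route has total 34.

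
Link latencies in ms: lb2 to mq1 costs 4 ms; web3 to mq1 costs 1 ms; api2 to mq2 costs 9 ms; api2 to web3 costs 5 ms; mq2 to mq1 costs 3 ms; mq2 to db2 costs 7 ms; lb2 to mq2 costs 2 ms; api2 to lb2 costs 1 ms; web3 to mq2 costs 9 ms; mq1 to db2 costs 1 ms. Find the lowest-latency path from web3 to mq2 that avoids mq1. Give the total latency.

Candidate routes:
web3-api2-lb2-mq2: 5 + 1 + 2 = 8
web3-mq2: 9
web3-api2-mq2: 5 + 9 = 14
Shortest: 8 ms.

8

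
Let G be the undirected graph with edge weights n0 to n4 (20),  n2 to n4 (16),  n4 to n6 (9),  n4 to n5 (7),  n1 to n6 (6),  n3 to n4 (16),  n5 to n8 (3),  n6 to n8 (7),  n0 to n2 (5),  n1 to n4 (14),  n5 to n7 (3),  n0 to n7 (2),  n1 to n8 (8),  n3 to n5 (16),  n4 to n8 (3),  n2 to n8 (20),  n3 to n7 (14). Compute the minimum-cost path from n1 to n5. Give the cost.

11

Comparing a few candidate routes:
n1→n6→n8→n5: 6 + 7 + 3 = 16
n1→n8→n4→n5: 8 + 3 + 7 = 18
n1→n8→n5: 8 + 3 = 11
n1→n4→n8→n5: 14 + 3 + 3 = 20
Best route has total 11.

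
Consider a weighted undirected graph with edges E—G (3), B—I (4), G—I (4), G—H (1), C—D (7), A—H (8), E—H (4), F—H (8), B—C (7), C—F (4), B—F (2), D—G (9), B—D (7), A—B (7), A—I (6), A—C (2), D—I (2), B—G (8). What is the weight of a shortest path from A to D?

8

Some routes from A to D:
A -> B -> I -> D: 7 + 4 + 2 = 13
A -> I -> D: 6 + 2 = 8
A -> C -> D: 2 + 7 = 9
Shortest: 8.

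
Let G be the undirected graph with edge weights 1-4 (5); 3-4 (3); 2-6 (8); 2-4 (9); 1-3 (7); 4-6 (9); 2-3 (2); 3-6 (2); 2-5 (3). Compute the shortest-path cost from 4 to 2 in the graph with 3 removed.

Routes from 4 to 2 avoiding 3:
4 → 6 → 2: 9 + 8 = 17
4 → 2: 9
The minimum is 9.

9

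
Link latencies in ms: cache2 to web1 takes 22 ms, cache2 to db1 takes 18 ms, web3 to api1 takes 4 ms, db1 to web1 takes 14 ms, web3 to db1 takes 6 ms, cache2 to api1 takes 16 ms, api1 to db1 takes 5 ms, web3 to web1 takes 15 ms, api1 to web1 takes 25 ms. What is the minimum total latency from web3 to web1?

15

Comparing a few candidate routes:
web3→api1→db1→web1: 4 + 5 + 14 = 23
web3→db1→web1: 6 + 14 = 20
web3→web1: 15
Best route has total 15 ms.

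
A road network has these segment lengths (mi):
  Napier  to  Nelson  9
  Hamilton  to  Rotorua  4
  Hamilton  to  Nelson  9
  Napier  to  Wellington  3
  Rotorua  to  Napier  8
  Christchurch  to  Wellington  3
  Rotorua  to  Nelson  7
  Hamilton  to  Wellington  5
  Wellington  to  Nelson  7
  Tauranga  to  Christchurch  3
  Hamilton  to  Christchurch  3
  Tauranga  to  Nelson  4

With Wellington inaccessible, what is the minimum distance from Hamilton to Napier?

12

Comparing a few candidate routes:
Hamilton → Christchurch → Tauranga → Nelson → Napier: 3 + 3 + 4 + 9 = 19
Hamilton → Nelson → Napier: 9 + 9 = 18
Hamilton → Rotorua → Napier: 4 + 8 = 12
Shortest: 12 mi.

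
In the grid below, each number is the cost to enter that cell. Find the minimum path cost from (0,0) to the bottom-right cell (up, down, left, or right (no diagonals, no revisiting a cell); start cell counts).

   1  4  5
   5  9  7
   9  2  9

Path [0,0] [0,1] [1,1] [2,1] [2,2]: 1 + 4 + 9 + 2 + 9 = 25.

25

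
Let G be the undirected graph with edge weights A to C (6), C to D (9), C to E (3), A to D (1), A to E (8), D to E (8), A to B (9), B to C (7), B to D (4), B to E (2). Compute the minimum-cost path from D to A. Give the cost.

1

A few of the D→A routes:
D - B - A: 4 + 9 = 13
D - B - E - A: 4 + 2 + 8 = 14
D - A: 1
Shortest: 1.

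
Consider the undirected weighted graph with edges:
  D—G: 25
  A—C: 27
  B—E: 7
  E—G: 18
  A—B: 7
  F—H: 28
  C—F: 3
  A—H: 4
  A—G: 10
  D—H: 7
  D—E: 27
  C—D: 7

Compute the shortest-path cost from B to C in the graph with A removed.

41

Paths from B to C avoiding A:
B → E → G → D → H → F → C: 7 + 18 + 25 + 7 + 28 + 3 = 88
B → E → G → D → C: 7 + 18 + 25 + 7 = 57
B → E → D → C: 7 + 27 + 7 = 41
B → E → D → H → F → C: 7 + 27 + 7 + 28 + 3 = 72
Best route has total 41.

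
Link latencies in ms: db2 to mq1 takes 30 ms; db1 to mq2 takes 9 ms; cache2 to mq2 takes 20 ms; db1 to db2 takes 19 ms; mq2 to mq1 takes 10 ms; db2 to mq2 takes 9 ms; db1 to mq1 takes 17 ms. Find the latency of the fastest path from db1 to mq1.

A few of the db1→mq1 routes:
db1-mq2-mq1: 9 + 10 = 19
db1-mq2-db2-mq1: 9 + 9 + 30 = 48
db1-mq1: 17
db1-db2-mq2-mq1: 19 + 9 + 10 = 38
Best route has total 17 ms.

17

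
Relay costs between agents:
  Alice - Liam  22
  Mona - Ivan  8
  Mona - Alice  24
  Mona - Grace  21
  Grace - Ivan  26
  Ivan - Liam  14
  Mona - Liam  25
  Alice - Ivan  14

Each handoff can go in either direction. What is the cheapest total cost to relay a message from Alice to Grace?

40

Checking several routes:
Alice -> Mona -> Grace: 24 + 21 = 45
Alice -> Ivan -> Mona -> Grace: 14 + 8 + 21 = 43
Alice -> Ivan -> Grace: 14 + 26 = 40
Best route has total 40.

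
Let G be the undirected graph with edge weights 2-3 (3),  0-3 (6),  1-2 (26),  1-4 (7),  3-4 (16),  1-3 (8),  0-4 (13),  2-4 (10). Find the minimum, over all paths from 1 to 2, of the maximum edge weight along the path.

8

A few of the 1→2 routes:
1 - 4 - 2: max(7, 10) = 10
1 - 3 - 0 - 4 - 2: max(8, 6, 13, 10) = 13
1 - 3 - 2: max(8, 3) = 8
The minimum achievable maximum is 8.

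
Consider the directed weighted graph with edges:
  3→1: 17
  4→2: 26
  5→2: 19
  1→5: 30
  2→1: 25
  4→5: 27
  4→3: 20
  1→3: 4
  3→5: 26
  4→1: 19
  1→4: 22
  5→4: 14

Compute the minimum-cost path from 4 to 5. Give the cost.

27

Comparing a few candidate routes:
4-1-5: 19 + 30 = 49
4-3-1-5: 20 + 17 + 30 = 67
4-1-3-5: 19 + 4 + 26 = 49
4-2-1-3-5: 26 + 25 + 4 + 26 = 81
4-3-5: 20 + 26 = 46
4-5: 27
The minimum is 27.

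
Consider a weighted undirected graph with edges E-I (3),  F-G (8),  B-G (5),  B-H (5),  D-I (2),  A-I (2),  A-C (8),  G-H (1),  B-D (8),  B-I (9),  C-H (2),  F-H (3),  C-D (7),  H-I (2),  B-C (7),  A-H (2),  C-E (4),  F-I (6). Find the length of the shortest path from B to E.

Some routes from B to E:
B→I→E: 9 + 3 = 12
B→C→E: 7 + 4 = 11
B→G→H→I→E: 5 + 1 + 2 + 3 = 11
B→H→I→E: 5 + 2 + 3 = 10
B→H→C→E: 5 + 2 + 4 = 11
Shortest: 10.

10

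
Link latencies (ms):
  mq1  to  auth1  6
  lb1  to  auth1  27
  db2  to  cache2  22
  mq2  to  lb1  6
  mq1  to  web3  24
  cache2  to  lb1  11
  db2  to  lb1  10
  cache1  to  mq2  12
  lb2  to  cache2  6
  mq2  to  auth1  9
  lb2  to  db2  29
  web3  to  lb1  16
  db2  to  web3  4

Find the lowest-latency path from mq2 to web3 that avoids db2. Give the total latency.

Checking several routes:
mq2-auth1-lb1-web3: 9 + 27 + 16 = 52
mq2-auth1-mq1-web3: 9 + 6 + 24 = 39
mq2-lb1-web3: 6 + 16 = 22
The minimum is 22 ms.

22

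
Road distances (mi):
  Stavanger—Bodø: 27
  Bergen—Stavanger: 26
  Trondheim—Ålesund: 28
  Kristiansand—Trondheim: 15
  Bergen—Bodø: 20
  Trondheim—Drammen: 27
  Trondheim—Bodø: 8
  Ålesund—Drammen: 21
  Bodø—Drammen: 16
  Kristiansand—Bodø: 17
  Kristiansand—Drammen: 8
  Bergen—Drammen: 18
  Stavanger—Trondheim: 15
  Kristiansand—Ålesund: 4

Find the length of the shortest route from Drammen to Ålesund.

Some routes from Drammen to Ålesund:
Drammen→Trondheim→Kristiansand→Ålesund: 27 + 15 + 4 = 46
Drammen→Bodø→Kristiansand→Ålesund: 16 + 17 + 4 = 37
Drammen→Bodø→Trondheim→Kristiansand→Ålesund: 16 + 8 + 15 + 4 = 43
Drammen→Kristiansand→Ålesund: 8 + 4 = 12
Drammen→Ålesund: 21
Shortest: 12 mi.

12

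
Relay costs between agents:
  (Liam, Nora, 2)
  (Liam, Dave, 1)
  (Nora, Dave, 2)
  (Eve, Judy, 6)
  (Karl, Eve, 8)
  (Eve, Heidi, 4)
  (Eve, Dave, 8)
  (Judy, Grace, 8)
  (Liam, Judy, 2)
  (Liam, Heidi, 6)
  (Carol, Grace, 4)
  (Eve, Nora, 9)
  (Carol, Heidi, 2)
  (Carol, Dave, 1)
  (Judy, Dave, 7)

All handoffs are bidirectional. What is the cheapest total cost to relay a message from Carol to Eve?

6

Comparing a few candidate routes:
Carol→Dave→Eve: 1 + 8 = 9
Carol→Dave→Liam→Heidi→Eve: 1 + 1 + 6 + 4 = 12
Carol→Heidi→Eve: 2 + 4 = 6
Carol→Dave→Liam→Judy→Eve: 1 + 1 + 2 + 6 = 10
Carol→Dave→Nora→Eve: 1 + 2 + 9 = 12
Carol→Dave→Nora→Liam→Judy→Eve: 1 + 2 + 2 + 2 + 6 = 13
Shortest: 6.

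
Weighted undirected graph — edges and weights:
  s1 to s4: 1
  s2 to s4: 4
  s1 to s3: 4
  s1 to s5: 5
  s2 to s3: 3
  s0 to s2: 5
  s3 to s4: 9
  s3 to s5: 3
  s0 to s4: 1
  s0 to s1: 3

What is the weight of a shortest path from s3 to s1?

A few of the s3→s1 routes:
s3-s1: 4
s3-s2-s0-s1: 3 + 5 + 3 = 11
s3-s5-s1: 3 + 5 = 8
s3-s2-s4-s1: 3 + 4 + 1 = 8
s3-s4-s1: 9 + 1 = 10
s3-s2-s0-s4-s1: 3 + 5 + 1 + 1 = 10
The minimum is 4.

4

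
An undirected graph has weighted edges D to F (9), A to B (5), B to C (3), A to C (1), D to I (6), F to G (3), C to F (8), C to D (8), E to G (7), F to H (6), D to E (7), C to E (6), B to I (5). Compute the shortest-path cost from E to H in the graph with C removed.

16

Routes from E to H avoiding C:
E→D→F→H: 7 + 9 + 6 = 22
E→G→F→H: 7 + 3 + 6 = 16
The minimum is 16.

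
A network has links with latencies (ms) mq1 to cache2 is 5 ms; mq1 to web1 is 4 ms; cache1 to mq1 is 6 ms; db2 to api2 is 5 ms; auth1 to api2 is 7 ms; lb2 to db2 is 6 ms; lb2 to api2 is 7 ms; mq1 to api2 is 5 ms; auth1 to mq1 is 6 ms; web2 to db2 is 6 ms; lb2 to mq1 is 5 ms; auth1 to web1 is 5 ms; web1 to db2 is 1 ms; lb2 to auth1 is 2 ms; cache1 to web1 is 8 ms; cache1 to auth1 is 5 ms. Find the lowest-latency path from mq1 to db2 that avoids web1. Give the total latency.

10

Some routes from mq1 to db2 avoiding web1:
mq1 → api2 → db2: 5 + 5 = 10
mq1 → auth1 → lb2 → db2: 6 + 2 + 6 = 14
mq1 → lb2 → db2: 5 + 6 = 11
Best route has total 10 ms.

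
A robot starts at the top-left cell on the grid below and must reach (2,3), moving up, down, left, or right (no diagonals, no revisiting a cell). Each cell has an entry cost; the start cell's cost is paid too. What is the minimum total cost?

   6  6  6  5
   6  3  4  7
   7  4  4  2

25

Cheapest: (0,0) → (0,1) → (1,1) → (1,2) → (2,2) → (2,3)
  6 + 6 + 3 + 4 + 4 + 2 = 25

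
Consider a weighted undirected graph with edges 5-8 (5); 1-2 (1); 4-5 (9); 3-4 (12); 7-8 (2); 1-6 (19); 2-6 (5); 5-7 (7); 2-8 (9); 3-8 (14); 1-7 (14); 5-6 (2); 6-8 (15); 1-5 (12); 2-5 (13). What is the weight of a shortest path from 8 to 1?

10

Some routes from 8 to 1:
8 → 2 → 1: 9 + 1 = 10
8 → 5 → 6 → 2 → 1: 5 + 2 + 5 + 1 = 13
8 → 7 → 1: 2 + 14 = 16
The minimum is 10.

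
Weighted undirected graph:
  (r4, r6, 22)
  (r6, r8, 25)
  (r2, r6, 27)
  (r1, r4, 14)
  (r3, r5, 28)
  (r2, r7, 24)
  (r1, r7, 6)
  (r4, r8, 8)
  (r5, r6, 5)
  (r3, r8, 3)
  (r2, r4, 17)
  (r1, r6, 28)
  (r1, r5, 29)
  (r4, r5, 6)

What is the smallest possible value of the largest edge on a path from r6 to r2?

17

A few of the r6→r2 routes:
r6 -> r5 -> r4 -> r2: max(5, 6, 17) = 17
r6 -> r4 -> r2: max(22, 17) = 22
r6 -> r8 -> r4 -> r2: max(25, 8, 17) = 25
r6 -> r5 -> r4 -> r1 -> r7 -> r2: max(5, 6, 14, 6, 24) = 24
r6 -> r4 -> r1 -> r7 -> r2: max(22, 14, 6, 24) = 24
The minimum achievable maximum is 17.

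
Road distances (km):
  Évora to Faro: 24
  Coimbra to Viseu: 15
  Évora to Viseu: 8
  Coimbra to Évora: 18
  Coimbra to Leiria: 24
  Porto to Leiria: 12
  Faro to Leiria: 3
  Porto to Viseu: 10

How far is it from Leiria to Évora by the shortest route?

27

Paths from Leiria to Évora:
Leiria→Coimbra→Évora: 24 + 18 = 42
Leiria→Porto→Viseu→Évora: 12 + 10 + 8 = 30
Leiria→Faro→Évora: 3 + 24 = 27
Leiria→Coimbra→Viseu→Évora: 24 + 15 + 8 = 47
Leiria→Porto→Viseu→Coimbra→Évora: 12 + 10 + 15 + 18 = 55
Best route has total 27 km.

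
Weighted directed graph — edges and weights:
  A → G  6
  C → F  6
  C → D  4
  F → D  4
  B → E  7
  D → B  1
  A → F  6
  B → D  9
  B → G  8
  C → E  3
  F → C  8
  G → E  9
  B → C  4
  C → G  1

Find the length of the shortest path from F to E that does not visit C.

12

Routes from F to E avoiding C:
F → D → B → G → E: 4 + 1 + 8 + 9 = 22
F → D → B → E: 4 + 1 + 7 = 12
The minimum is 12.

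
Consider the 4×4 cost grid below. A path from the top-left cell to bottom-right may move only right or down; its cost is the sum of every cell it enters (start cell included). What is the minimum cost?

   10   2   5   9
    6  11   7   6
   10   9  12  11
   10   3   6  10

51

Cheapest: (0,0) (0,1) (0,2) (1,2) (1,3) (2,3) (3,3)
  10 + 2 + 5 + 7 + 6 + 11 + 10 = 51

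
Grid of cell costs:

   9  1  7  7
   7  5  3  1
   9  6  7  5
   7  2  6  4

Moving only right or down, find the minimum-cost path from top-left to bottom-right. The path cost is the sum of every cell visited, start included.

28

Cheapest: (0,0) → (0,1) → (1,1) → (1,2) → (1,3) → (2,3) → (3,3)
  9 + 1 + 5 + 3 + 1 + 5 + 4 = 28
(Top row then right column would cost 34.)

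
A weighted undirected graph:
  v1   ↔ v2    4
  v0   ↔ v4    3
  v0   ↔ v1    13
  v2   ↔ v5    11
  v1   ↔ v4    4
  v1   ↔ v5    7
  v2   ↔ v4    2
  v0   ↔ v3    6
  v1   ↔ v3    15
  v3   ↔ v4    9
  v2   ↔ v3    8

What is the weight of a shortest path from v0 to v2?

Checking several routes:
v0 → v4 → v2: 3 + 2 = 5
v0 → v4 → v1 → v2: 3 + 4 + 4 = 11
v0 → v3 → v2: 6 + 8 = 14
v0 → v3 → v4 → v2: 6 + 9 + 2 = 17
The minimum is 5.

5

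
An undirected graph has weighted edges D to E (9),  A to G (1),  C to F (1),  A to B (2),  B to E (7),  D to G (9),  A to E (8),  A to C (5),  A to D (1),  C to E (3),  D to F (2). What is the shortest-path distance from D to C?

3

Checking several routes:
D -> A -> C: 1 + 5 = 6
D -> F -> C: 2 + 1 = 3
D -> E -> C: 9 + 3 = 12
The minimum is 3.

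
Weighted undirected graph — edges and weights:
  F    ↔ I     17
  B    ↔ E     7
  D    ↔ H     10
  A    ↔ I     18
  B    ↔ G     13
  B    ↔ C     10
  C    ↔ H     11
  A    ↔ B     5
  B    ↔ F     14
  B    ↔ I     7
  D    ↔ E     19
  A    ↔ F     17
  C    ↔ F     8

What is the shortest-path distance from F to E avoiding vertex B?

48

Routes from F to E avoiding B:
F-C-H-D-E: 8 + 11 + 10 + 19 = 48
Shortest: 48.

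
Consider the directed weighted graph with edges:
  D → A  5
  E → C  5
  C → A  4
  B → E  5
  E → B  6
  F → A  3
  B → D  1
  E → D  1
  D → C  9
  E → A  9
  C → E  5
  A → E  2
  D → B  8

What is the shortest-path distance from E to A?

Comparing a few candidate routes:
E -> D -> C -> A: 1 + 9 + 4 = 14
E -> B -> D -> A: 6 + 1 + 5 = 12
E -> D -> A: 1 + 5 = 6
E -> A: 9
E -> C -> A: 5 + 4 = 9
Best route has total 6.

6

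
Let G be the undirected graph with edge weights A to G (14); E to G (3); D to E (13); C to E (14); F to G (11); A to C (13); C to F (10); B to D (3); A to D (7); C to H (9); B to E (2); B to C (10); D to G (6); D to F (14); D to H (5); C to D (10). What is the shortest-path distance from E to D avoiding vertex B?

9

A few of the E→D routes:
E -> G -> D: 3 + 6 = 9
E -> G -> A -> D: 3 + 14 + 7 = 24
E -> D: 13
The minimum is 9.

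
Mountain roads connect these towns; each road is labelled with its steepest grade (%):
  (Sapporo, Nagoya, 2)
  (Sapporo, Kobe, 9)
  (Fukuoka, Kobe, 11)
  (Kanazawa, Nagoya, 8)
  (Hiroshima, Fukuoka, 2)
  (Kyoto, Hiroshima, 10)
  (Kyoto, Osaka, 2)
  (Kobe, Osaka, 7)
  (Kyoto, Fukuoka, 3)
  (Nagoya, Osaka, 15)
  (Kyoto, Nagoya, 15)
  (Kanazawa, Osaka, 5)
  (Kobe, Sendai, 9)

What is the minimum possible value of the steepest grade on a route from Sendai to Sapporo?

9

A few of the Sendai→Sapporo routes:
Sendai -> Kobe -> Fukuoka -> Kyoto -> Osaka -> Kanazawa -> Nagoya -> Sapporo: max(9, 11, 3, 2, 5, 8, 2) = 11
Sendai -> Kobe -> Osaka -> Kanazawa -> Nagoya -> Sapporo: max(9, 7, 5, 8, 2) = 9
Sendai -> Kobe -> Sapporo: max(9, 9) = 9
Sendai -> Kobe -> Fukuoka -> Hiroshima -> Kyoto -> Osaka -> Kanazawa -> Nagoya -> Sapporo: max(9, 11, 2, 10, 2, 5, 8, 2) = 11
The minimum achievable maximum is 9%.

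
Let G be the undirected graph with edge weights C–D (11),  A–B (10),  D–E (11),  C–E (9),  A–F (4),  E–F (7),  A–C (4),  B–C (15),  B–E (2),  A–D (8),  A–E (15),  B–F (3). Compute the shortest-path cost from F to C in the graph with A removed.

14

Comparing a few candidate routes:
F-B-C: 3 + 15 = 18
F-E-B-C: 7 + 2 + 15 = 24
F-E-C: 7 + 9 = 16
F-B-E-C: 3 + 2 + 9 = 14
F-B-E-D-C: 3 + 2 + 11 + 11 = 27
Best route has total 14.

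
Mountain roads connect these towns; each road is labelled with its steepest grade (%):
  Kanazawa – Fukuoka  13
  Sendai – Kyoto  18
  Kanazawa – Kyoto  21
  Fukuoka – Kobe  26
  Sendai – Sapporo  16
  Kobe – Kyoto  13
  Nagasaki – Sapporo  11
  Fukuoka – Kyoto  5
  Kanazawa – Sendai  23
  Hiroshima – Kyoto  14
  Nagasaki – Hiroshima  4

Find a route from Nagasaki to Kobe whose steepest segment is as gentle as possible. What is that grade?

Checking several routes:
Nagasaki → Hiroshima → Kyoto → Kobe: max(4, 14, 13) = 14
Nagasaki → Sapporo → Sendai → Kanazawa → Fukuoka → Kyoto → Kobe: max(11, 16, 23, 13, 5, 13) = 23
Nagasaki → Sapporo → Sendai → Kyoto → Kobe: max(11, 16, 18, 13) = 18
The minimum achievable maximum is 14%.

14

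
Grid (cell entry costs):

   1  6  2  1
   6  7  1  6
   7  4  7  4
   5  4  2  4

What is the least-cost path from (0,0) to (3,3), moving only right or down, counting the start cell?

23

Cheapest: [0,0] -> [0,1] -> [0,2] -> [1,2] -> [2,2] -> [3,2] -> [3,3]
  1 + 6 + 2 + 1 + 7 + 2 + 4 = 23
For comparison, the top-then-right route costs 24.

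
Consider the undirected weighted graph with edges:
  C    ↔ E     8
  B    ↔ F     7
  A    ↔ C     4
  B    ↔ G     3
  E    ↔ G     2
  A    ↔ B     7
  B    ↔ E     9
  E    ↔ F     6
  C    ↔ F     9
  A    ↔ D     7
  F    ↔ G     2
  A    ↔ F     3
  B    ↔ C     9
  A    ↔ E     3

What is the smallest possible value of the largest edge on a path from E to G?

Some routes from E to G:
E -> F -> G: max(6, 2) = 6
E -> F -> A -> B -> G: max(6, 3, 7, 3) = 7
E -> A -> F -> G: max(3, 3, 2) = 3
E -> F -> B -> G: max(6, 7, 3) = 7
E -> G: max(2) = 2
The minimum achievable maximum is 2.

2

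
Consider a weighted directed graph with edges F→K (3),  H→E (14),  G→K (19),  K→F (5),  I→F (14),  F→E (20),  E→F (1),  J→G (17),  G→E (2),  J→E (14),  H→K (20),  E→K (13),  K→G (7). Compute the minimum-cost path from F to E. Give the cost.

Paths from F to E:
F-K-G-E: 3 + 7 + 2 = 12
F-E: 20
Shortest: 12.

12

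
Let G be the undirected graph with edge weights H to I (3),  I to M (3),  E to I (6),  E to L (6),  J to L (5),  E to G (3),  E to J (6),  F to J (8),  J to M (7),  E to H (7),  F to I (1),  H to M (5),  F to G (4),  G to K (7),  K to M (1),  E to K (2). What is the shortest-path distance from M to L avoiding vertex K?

12

Checking several routes:
M-I-E-L: 3 + 6 + 6 = 15
M-I-F-J-L: 3 + 1 + 8 + 5 = 17
M-J-L: 7 + 5 = 12
Shortest: 12.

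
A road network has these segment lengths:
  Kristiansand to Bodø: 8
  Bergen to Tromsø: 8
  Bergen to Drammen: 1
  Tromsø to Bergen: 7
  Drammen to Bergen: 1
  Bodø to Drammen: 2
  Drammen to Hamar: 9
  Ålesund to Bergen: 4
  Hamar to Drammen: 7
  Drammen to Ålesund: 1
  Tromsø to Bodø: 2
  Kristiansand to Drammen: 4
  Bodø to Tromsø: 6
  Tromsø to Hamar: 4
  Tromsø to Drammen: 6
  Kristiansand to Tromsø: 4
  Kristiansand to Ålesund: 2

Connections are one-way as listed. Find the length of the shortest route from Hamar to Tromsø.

16

Candidate routes:
Hamar - Drammen - Ålesund - Bergen - Tromsø: 7 + 1 + 4 + 8 = 20
Hamar - Drammen - Bergen - Tromsø: 7 + 1 + 8 = 16
Best route has total 16.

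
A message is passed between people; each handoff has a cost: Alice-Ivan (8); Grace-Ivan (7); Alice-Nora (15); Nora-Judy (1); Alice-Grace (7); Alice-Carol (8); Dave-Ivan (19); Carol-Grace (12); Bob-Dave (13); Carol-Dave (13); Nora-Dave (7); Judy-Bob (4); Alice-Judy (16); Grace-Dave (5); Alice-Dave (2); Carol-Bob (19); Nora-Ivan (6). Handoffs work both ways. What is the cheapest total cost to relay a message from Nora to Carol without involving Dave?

Comparing a few candidate routes:
Nora -> Ivan -> Alice -> Carol: 6 + 8 + 8 = 22
Nora -> Judy -> Bob -> Carol: 1 + 4 + 19 = 24
Nora -> Alice -> Carol: 15 + 8 = 23
Nora -> Judy -> Alice -> Carol: 1 + 16 + 8 = 25
Nora -> Ivan -> Grace -> Carol: 6 + 7 + 12 = 25
Nora -> Ivan -> Grace -> Alice -> Carol: 6 + 7 + 7 + 8 = 28
Best route has total 22.

22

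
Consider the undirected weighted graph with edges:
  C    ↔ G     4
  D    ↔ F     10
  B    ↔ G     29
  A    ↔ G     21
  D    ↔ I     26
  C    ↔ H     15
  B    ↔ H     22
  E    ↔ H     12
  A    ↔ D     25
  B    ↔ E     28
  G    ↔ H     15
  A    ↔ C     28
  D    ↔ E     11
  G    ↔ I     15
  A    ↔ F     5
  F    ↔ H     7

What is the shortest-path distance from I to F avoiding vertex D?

Comparing a few candidate routes:
I → G → C → H → F: 15 + 4 + 15 + 7 = 41
I → G → H → F: 15 + 15 + 7 = 37
I → G → C → A → F: 15 + 4 + 28 + 5 = 52
I → G → A → F: 15 + 21 + 5 = 41
The minimum is 37.

37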